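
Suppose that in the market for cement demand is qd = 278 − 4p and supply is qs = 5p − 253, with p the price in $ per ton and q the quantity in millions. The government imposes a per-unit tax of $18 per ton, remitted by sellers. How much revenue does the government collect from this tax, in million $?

Before the tax: set 278 − 4p = 5p − 253 → p* = $59, q* = 42.
With the tax collected from sellers, supply shifts: qs = 5(p − 18) − 253.
Solving gives q = 2 with buyers paying $69 and sellers receiving $51 (the $18 wedge).
Revenue = t · Q = 18 · 2 = $36.

Tax revenue = $36 million.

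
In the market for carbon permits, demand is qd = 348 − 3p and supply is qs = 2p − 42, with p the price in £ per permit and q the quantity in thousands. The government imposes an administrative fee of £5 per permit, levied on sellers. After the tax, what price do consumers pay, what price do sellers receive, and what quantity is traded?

Before the tax: set 348 − 3p = 2p − 42 → p* = £78, q* = 114.
With the tax collected from sellers, supply shifts: qs = 2(p − 5) − 42.
New equilibrium: consumers pay £80, sellers receive £75, q = 108. (Wedge: pb − ps = 5.)
The less price-elastic side of the market bears the larger share of a per-unit tax.

Consumers pay £80; sellers receive £75; quantity = 108.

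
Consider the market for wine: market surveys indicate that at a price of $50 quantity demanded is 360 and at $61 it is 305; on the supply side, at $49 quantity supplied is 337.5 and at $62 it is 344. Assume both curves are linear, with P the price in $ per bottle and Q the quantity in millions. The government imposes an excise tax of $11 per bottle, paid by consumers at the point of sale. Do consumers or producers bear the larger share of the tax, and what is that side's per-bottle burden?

Producers bear the larger share: $10 per bottle.

Demand slope: (305 − 360)/(61 − 50) = -5, so Qd = 610 − 5P.
Supply slope: (344 − 337.5)/(62 − 49) = 0.5, so Qs = 0.5P + 313.
Without the tax, 610 − 5P = 0.5P + 313 gives 5.5P = 297, so P* = $54 and Q* = 340.
With the tax collected from consumers, demand (in seller-price terms) shifts: Qd = 610 − 5(P + 11).
Solving gives Q = 335 with consumers paying $55 and producers receiving $44 (the $11 wedge).
Per-bottle burden: consumers $1, producers $10.
Producers take the larger share because supply is less price-elastic here (demand slope 5 vs supply slope 0.5).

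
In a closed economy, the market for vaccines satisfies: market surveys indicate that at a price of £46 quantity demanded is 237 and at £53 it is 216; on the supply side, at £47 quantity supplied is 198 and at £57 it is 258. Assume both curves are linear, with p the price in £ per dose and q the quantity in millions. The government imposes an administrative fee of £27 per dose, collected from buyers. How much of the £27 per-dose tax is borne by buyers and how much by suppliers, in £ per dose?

Buyers bear £18 per dose; suppliers bear £9 per dose.

Demand slope: (216 − 237)/(53 − 46) = -3, so qd = 375 − 3p.
Supply slope: (258 − 198)/(57 − 47) = 6, so qs = 6p − 84.
Before the tax: set 375 − 3p = 6p − 84 → p* = £51, q* = 222.
With the tax collected from buyers, demand (in seller-price terms) shifts: qd = 375 − 3(p + 27).
New equilibrium: buyers pay £69, suppliers receive £42, q = 168. (Wedge: pb − ps = 27.)
Burden on buyers: £18; on suppliers: £9. (They sum to £27.)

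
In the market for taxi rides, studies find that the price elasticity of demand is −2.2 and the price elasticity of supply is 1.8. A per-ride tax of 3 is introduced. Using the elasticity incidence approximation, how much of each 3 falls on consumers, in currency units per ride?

Incidence ratio: consumers' share ≈ εs / (εs + |εd|) = 1.8 / (1.8 + 2.2) = 0.45.
So consumers bear ≈ 0.45 × 3 = 1.35; sellers bear 1.65.

Consumers bear ≈ 1.35 per ride.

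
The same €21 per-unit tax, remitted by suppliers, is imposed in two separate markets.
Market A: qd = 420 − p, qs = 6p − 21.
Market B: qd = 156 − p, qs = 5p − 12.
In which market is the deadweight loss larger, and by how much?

Market A: pre-tax p* = €63, q* = 357; post-tax q = 339; deadweight loss = €189.
Market B: pre-tax p* = €28, q* = 128; post-tax q = 110.5; deadweight loss = €183.75.
Difference: €189 vs €183.75 → market A is larger by €5.25.

Market A, by €5.25.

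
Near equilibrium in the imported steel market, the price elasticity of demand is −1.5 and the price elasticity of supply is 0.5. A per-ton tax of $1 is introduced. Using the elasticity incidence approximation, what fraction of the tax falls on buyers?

Buyers' share ≈ 0.25.

Incidence ratio: buyers' share ≈ εs / (εs + |εd|) = 0.5 / (0.5 + 1.5) = 0.25.
Supply is the less elastic side, so buyers bear the smaller share.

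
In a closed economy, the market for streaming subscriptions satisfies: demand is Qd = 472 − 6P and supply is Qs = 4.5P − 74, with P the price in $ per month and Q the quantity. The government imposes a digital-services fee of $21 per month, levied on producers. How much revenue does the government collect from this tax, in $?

Tax revenue = $2226.

Without the tax, 472 − 6P = 4.5P − 74 gives 10.5P = 546, so P* = $52 and Q* = 160.
With the tax collected from producers, supply shifts: Qs = 4.5(P − 21) − 74.
New equilibrium: consumers pay $61, producers receive $40, Q = 106. (Wedge: Pb − Ps = 21.)
Revenue = t · Q = 21 · 106 = $2226.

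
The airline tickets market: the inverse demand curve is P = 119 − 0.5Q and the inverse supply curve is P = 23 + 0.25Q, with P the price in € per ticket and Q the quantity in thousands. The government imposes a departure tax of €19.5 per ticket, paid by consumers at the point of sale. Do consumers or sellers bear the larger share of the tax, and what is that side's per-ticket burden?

Consumers bear the larger share: €13 per ticket.

Inverting to Q(P) form: Qd = 238 − 2P; Qs = 4P − 92.
Without the tax, 238 − 2P = 4P − 92 gives 6P = 330, so P* = €55 and Q* = 128.
With the tax collected from consumers, demand (in seller-price terms) shifts: Qd = 238 − 2(P + 19.5).
New equilibrium: consumers pay €68, sellers receive €48.5, Q = 102. (Wedge: Pb − Ps = 19.5.)
Per-ticket burden: consumers €13, sellers €6.5.
Consumers take the larger share because demand is less price-elastic here (demand slope 2 vs supply slope 4).
The less price-elastic side of the market bears the larger share of a per-unit tax.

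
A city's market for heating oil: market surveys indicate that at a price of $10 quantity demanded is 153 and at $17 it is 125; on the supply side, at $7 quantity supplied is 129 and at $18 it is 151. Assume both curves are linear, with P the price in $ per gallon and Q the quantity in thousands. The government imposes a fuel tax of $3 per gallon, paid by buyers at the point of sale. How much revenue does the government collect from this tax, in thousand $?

Demand slope: (125 − 153)/(17 − 10) = -4, so Qd = 193 − 4P.
Supply slope: (151 − 129)/(18 − 7) = 2, so Qs = 2P + 115.
Without the tax, 193 − 4P = 2P + 115 gives 6P = 78, so P* = $13 and Q* = 141.
With the tax collected from buyers, demand (in seller-price terms) shifts: Qd = 193 − 4(P + 3).
Solving gives Q = 137 with buyers paying $14 and sellers receiving $11 (the $3 wedge).
Revenue = t · Q = 3 · 137 = $411.

Tax revenue = $411 thousand.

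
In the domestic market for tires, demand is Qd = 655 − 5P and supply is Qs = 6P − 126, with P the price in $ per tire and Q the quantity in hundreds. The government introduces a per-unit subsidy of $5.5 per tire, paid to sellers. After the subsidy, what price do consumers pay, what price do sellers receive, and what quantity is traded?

Consumers pay $68; sellers receive $73.5; quantity = 315.

Without the subsidy, 655 − 5P = 6P − 126 gives 11P = 781, so P* = $71 and Q* = 300.
With a per-unit subsidy paid to sellers, each receives P + 5.5 per unit sold, so supply becomes Qs = 6(P + 5.5) − 126.
New equilibrium: consumers pay $68, sellers receive $73.5, Q = 315. (Wedge: Pb − Ps = −5.5.)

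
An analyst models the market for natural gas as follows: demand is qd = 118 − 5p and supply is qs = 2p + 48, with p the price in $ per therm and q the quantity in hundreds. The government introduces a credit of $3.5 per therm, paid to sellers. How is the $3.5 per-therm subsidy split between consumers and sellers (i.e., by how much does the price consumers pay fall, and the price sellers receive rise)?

Without the subsidy, 118 − 5p = 2p + 48 gives 7p = 70, so p* = $10 and q* = 68.
With a per-unit subsidy paid to sellers, each receives p + 3.5 per unit sold, so supply becomes qs = 2(p + 3.5) + 48.
Solving gives q = 73 with consumers paying $9 and sellers receiving $12.5 (the $3.5 wedge).
Gain to consumers: $1; to sellers: $2.5. (They sum to $3.5.)

Consumers gain $1 per therm; sellers gain $2.5 per therm.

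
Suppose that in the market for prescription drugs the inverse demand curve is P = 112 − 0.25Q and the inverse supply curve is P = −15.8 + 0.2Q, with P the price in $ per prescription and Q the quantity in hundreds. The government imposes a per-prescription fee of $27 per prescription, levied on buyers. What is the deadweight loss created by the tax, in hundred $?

Deadweight loss = $810 hundred.

Rewrite in direct form: Qd = 448 − 4P and Qs = 5P + 79.
Before the tax: set 448 − 4P = 5P + 79 → P* = $41, Q* = 284.
With the tax collected from buyers, demand (in seller-price terms) shifts: Qd = 448 − 4(P + 27).
Solving gives Q = 224 with buyers paying $56 and suppliers receiving $29 (the $27 wedge).
Quantity falls by |ΔQ| = |284 − 224| = 60.
DWL = ½ · t · |ΔQ| = ½ · 27 · 60 = $810.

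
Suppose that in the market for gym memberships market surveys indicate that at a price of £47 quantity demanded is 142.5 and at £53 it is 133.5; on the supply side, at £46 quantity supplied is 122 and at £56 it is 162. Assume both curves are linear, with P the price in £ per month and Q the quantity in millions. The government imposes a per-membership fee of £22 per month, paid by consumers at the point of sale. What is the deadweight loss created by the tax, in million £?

Demand slope: (133.5 − 142.5)/(53 − 47) = -1.5, so Qd = 213 − 1.5P.
Supply slope: (162 − 122)/(56 − 46) = 4, so Qs = 4P − 62.
Without the tax, 213 − 1.5P = 4P − 62 gives 5.5P = 275, so P* = £50 and Q* = 138.
With the tax collected from consumers, demand (in seller-price terms) shifts: Qd = 213 − 1.5(P + 22).
New equilibrium: consumers pay £66, suppliers receive £44, Q = 114. (Wedge: Pb − Ps = 22.)
Quantity falls by |ΔQ| = |138 − 114| = 24.
DWL = ½ · t · |ΔQ| = ½ · 22 · 24 = £264.

Deadweight loss = £264 million.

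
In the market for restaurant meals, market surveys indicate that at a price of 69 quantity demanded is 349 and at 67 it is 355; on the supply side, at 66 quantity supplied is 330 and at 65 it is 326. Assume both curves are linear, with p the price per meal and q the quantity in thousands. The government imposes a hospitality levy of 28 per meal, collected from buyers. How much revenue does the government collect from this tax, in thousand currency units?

Demand slope: (355 − 349)/(67 − 69) = -3, so qd = 556 − 3p.
Supply slope: (326 − 330)/(65 − 66) = 4, so qs = 4p + 66.
Without the tax, 556 − 3p = 4p + 66 gives 7p = 490, so p* = 70 and q* = 346.
With the tax collected from buyers, demand (in seller-price terms) shifts: qd = 556 − 3(p + 28).
Solving gives q = 298 with buyers paying 86 and producers receiving 58 (the 28 wedge).
Revenue = t · Q = 28 · 298 = 8344.

Tax revenue = 8344 thousand.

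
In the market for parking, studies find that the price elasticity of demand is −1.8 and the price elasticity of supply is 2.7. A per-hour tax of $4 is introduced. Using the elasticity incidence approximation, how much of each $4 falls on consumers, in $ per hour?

Incidence ratio: consumers' share ≈ εs / (εs + |εd|) = 2.7 / (2.7 + 1.8) = 0.6.
So consumers bear ≈ 0.6 × $4 = $2.4; suppliers bear $1.6.

Consumers bear ≈ $2.4 per hour.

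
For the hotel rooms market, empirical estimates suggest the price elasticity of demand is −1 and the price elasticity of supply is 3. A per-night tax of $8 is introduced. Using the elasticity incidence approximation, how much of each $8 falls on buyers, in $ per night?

Incidence ratio: buyers' share ≈ εs / (εs + |εd|) = 3 / (3 + 1) = 0.75.
So buyers bear ≈ 0.75 × $8 = $6; sellers bear $2.

Buyers bear ≈ $6 per night.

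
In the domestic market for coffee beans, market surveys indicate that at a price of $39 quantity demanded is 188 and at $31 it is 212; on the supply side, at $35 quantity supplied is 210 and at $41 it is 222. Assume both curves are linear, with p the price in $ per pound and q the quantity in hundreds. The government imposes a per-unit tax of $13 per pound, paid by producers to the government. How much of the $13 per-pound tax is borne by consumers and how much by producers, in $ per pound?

Demand slope: (212 − 188)/(31 − 39) = -3, so qd = 305 − 3p.
Supply slope: (222 − 210)/(41 − 35) = 2, so qs = 2p + 140.
Without the tax, 305 − 3p = 2p + 140 gives 5p = 165, so p* = $33 and q* = 206.
With the tax collected from producers, supply shifts: qs = 2(p − 13) + 140.
Solving gives q = 190.4 with consumers paying $38.2 and producers receiving $25.2 (the $13 wedge).
Burden on consumers: $5.2; on producers: $7.8. (They sum to $13.)

Consumers bear $5.2 per pound; producers bear $7.8 per pound.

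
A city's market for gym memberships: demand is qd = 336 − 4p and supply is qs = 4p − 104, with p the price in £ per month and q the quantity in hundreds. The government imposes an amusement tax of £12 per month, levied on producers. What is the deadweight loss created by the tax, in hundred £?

Deadweight loss = £144 hundred.

Without the tax, 336 − 4p = 4p − 104 gives 8p = 440, so p* = £55 and q* = 116.
With the tax collected from producers, supply shifts: qs = 4(p − 12) − 104.
New equilibrium: consumers pay £61, producers receive £49, q = 92. (Wedge: pb − ps = 12.)
Quantity falls by |ΔQ| = |116 − 92| = 24.
DWL = ½ · t · |ΔQ| = ½ · 12 · 24 = £144.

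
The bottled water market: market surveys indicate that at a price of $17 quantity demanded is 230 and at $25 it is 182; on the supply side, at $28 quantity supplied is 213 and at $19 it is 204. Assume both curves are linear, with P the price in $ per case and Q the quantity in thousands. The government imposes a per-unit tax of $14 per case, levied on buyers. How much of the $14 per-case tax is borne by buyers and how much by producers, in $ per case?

Demand slope: (182 − 230)/(25 − 17) = -6, so Qd = 332 − 6P.
Supply slope: (204 − 213)/(19 − 28) = 1, so Qs = P + 185.
Without the tax, 332 − 6P = P + 185 gives 7P = 147, so P* = $21 and Q* = 206.
With the tax collected from buyers, demand (in seller-price terms) shifts: Qd = 332 − 6(P + 14).
New equilibrium: buyers pay $23, producers receive $9, Q = 194. (Wedge: Pb − Ps = 14.)
Burden on buyers: $2; on producers: $12. (They sum to $14.)
The less price-elastic side of the market bears the larger share of a per-unit tax.

Buyers bear $2 per case; producers bear $12 per case.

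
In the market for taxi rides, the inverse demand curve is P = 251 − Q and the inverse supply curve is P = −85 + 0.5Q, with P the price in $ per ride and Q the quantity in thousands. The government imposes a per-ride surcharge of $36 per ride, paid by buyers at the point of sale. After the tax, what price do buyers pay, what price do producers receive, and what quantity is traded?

Rewrite in direct form: Qd = 251 − P and Qs = 2P + 170.
Before the tax: set 251 − P = 2P + 170 → P* = $27, Q* = 224.
With the tax collected from buyers, demand (in seller-price terms) shifts: Qd = 251 − (P + 36).
Solving gives Q = 200 with buyers paying $51 and producers receiving $15 (the $36 wedge).
The less price-elastic side of the market bears the larger share of a per-unit tax.

Buyers pay $51; producers receive $15; quantity = 200.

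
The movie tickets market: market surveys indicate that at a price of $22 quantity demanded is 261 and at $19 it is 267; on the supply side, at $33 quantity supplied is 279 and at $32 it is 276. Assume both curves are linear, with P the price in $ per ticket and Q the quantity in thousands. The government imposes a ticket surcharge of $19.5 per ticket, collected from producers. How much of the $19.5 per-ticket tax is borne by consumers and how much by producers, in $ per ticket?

Demand slope: (267 − 261)/(19 − 22) = -2, so Qd = 305 − 2P.
Supply slope: (276 − 279)/(32 − 33) = 3, so Qs = 3P + 180.
Before the tax: set 305 − 2P = 3P + 180 → P* = $25, Q* = 255.
With the tax collected from producers, supply shifts: Qs = 3(P − 19.5) + 180.
New equilibrium: consumers pay $36.7, producers receive $17.2, Q = 231.6. (Wedge: Pb − Ps = 19.5.)
Burden on consumers: $11.7; on producers: $7.8. (They sum to $19.5.)

Consumers bear $11.7 per ticket; producers bear $7.8 per ticket.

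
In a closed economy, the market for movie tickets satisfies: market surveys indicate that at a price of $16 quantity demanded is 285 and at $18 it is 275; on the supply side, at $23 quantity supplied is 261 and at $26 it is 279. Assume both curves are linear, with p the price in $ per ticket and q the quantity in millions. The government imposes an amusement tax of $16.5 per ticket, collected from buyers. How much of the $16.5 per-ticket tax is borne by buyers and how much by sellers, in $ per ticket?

Demand slope: (275 − 285)/(18 − 16) = -5, so qd = 365 − 5p.
Supply slope: (279 − 261)/(26 − 23) = 6, so qs = 6p + 123.
Before the tax: set 365 − 5p = 6p + 123 → p* = $22, q* = 255.
With the tax collected from buyers, demand (in seller-price terms) shifts: qd = 365 − 5(p + 16.5).
Solving gives q = 210 with buyers paying $31 and sellers receiving $14.5 (the $16.5 wedge).
Burden on buyers: $9; on sellers: $7.5. (They sum to $16.5.)
The less price-elastic side of the market bears the larger share of a per-unit tax.

Buyers bear $9 per ticket; sellers bear $7.5 per ticket.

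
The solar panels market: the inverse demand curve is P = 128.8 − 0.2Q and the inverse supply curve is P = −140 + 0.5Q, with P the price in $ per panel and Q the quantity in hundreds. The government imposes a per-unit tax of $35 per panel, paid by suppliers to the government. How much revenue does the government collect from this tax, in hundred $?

Rewrite in direct form: Qd = 644 − 5P and Qs = 2P + 280.
Without the tax, 644 − 5P = 2P + 280 gives 7P = 364, so P* = $52 and Q* = 384.
With the tax collected from suppliers, supply shifts: Qs = 2(P − 35) + 280.
New equilibrium: consumers pay $62, suppliers receive $27, Q = 334. (Wedge: Pb − Ps = 35.)
Revenue = t · Q = 35 · 334 = $11690.

Tax revenue = $11690 hundred.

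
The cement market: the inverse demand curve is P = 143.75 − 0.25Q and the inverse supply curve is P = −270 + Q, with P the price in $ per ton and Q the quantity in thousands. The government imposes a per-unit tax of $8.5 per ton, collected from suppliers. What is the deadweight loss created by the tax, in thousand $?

Deadweight loss = $28.9 thousand.

Inverting to Q(P) form: Qd = 575 − 4P; Qs = P + 270.
Before the tax: set 575 − 4P = P + 270 → P* = $61, Q* = 331.
With the tax collected from suppliers, supply shifts: Qs = (P − 8.5) + 270.
Solving gives Q = 324.2 with buyers paying $62.7 and suppliers receiving $54.2 (the $8.5 wedge).
Quantity falls by |ΔQ| = |331 − 324.2| = 6.8.
DWL = ½ · t · |ΔQ| = ½ · 8.5 · 6.8 = $28.9.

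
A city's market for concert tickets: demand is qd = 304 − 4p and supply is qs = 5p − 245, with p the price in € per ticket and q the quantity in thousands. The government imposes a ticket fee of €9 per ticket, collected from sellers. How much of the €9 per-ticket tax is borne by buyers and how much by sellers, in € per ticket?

Buyers bear €5 per ticket; sellers bear €4 per ticket.

Without the tax, 304 − 4p = 5p − 245 gives 9p = 549, so p* = €61 and q* = 60.
With the tax collected from sellers, supply shifts: qs = 5(p − 9) − 245.
Solving gives q = 40 with buyers paying €66 and sellers receiving €57 (the €9 wedge).
Burden on buyers: €5; on sellers: €4. (They sum to €9.)
The less price-elastic side of the market bears the larger share of a per-unit tax.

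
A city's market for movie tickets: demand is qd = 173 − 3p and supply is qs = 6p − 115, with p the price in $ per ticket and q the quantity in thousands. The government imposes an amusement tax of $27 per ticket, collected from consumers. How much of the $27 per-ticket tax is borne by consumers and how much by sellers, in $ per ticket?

Without the tax, 173 − 3p = 6p − 115 gives 9p = 288, so p* = $32 and q* = 77.
With the tax collected from consumers, demand (in seller-price terms) shifts: qd = 173 − 3(p + 27).
New equilibrium: consumers pay $50, sellers receive $23, q = 23. (Wedge: pb − ps = 27.)
Burden on consumers: $18; on sellers: $9. (They sum to $27.)
The less price-elastic side of the market bears the larger share of a per-unit tax.

Consumers bear $18 per ticket; sellers bear $9 per ticket.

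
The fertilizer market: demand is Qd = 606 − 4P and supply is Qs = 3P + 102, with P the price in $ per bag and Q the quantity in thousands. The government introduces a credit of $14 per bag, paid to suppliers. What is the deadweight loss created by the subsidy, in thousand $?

Without the subsidy, 606 − 4P = 3P + 102 gives 7P = 504, so P* = $72 and Q* = 318.
With a per-unit subsidy paid to suppliers, each receives P + 14 per unit sold, so supply becomes Qs = 3(P + 14) + 102.
Solving gives Q = 342 with buyers paying $66 and suppliers receiving $80 (the $14 wedge).
Quantity rises by |ΔQ| = |318 − 342| = 24.
DWL = ½ · t · |ΔQ| = ½ · 14 · 24 = $168.

Deadweight loss = $168 thousand.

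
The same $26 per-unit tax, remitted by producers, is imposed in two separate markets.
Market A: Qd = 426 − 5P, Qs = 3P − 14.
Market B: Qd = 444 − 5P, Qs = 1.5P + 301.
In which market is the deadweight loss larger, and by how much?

Market A, by $243.75.

Market A: pre-tax P* = $55, Q* = 151; post-tax Q = 102.25; deadweight loss = $633.75.
Market B: pre-tax P* = $22, Q* = 334; post-tax Q = 304; deadweight loss = $390.
Difference: $633.75 vs $390 → market A is larger by $243.75.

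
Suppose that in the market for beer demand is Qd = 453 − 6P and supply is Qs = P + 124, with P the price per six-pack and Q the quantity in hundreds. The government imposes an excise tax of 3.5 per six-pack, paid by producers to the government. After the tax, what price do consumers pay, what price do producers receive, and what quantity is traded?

Before the tax: set 453 − 6P = P + 124 → P* = 47, Q* = 171.
With the tax collected from producers, supply shifts: Qs = (P − 3.5) + 124.
Solving gives Q = 168 with consumers paying 47.5 and producers receiving 44 (the 3.5 wedge).
The less price-elastic side of the market bears the larger share of a per-unit tax.

Consumers pay 47.5; producers receive 44; quantity = 168.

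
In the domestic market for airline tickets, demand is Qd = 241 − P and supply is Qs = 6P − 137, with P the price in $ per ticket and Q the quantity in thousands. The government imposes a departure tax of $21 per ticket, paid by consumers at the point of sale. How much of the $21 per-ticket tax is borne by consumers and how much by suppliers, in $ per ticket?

Consumers bear $18 per ticket; suppliers bear $3 per ticket.

Before the tax: set 241 − P = 6P − 137 → P* = $54, Q* = 187.
With the tax collected from consumers, demand (in seller-price terms) shifts: Qd = 241 − (P + 21).
Solving gives Q = 169 with consumers paying $72 and suppliers receiving $51 (the $21 wedge).
Burden on consumers: $18; on suppliers: $3. (They sum to $21.)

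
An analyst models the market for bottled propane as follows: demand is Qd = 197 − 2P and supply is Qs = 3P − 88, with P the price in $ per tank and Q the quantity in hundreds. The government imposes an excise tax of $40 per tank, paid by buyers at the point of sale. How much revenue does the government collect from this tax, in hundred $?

Tax revenue = $1400 hundred.

Before the tax: set 197 − 2P = 3P − 88 → P* = $57, Q* = 83.
With the tax collected from buyers, demand (in seller-price terms) shifts: Qd = 197 − 2(P + 40).
New equilibrium: buyers pay $81, sellers receive $41, Q = 35. (Wedge: Pb − Ps = 40.)
Revenue = t · Q = 40 · 35 = $1400.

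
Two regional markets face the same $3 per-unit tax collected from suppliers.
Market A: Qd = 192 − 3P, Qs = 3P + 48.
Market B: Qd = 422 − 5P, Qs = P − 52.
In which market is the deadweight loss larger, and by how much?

Market A: pre-tax P* = $24, Q* = 120; post-tax Q = 115.5; deadweight loss = $6.75.
Market B: pre-tax P* = $79, Q* = 27; post-tax Q = 24.5; deadweight loss = $3.75.
Difference: $6.75 vs $3.75 → market A is larger by $3.

Market A, by $3.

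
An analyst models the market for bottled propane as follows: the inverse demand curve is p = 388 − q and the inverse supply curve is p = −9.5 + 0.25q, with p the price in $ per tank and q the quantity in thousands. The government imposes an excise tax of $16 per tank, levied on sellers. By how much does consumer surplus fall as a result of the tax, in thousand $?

Consumer surplus falls by $3988.48 thousand.

Rewrite in direct form: qd = 388 − p and qs = 4p + 38.
Before the tax: set 388 − p = 4p + 38 → p* = $70, q* = 318.
With the tax collected from sellers, supply shifts: qs = 4(p − 16) + 38.
New equilibrium: buyers pay $82.8, sellers receive $66.8, q = 305.2. (Wedge: pb − ps = 16.)
ΔCS is the trapezoid between Q = 305.2 and Q = 318 of height $12.8: ½ · (318 + 305.2) · 12.8 = $3988.48.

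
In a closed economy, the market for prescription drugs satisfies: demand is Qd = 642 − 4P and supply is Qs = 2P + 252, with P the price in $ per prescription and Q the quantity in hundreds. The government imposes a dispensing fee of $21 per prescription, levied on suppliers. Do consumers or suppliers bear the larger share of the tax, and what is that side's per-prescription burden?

Suppliers bear the larger share: $14 per prescription.

Before the tax: set 642 − 4P = 2P + 252 → P* = $65, Q* = 382.
With the tax collected from suppliers, supply shifts: Qs = 2(P − 21) + 252.
Solving gives Q = 354 with consumers paying $72 and suppliers receiving $51 (the $21 wedge).
Per-prescription burden: consumers $7, suppliers $14.
Suppliers take the larger share because supply is less price-elastic here (demand slope 4 vs supply slope 2).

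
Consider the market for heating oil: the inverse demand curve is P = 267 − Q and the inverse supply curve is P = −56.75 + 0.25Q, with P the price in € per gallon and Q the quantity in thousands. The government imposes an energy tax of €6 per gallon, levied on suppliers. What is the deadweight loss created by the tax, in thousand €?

Inverting to Q(P) form: Qd = 267 − P; Qs = 4P + 227.
Without the tax, 267 − P = 4P + 227 gives 5P = 40, so P* = €8 and Q* = 259.
With the tax collected from suppliers, supply shifts: Qs = 4(P − 6) + 227.
New equilibrium: buyers pay €12.8, suppliers receive €6.8, Q = 254.2. (Wedge: Pb − Ps = 6.)
Quantity falls by |ΔQ| = |259 − 254.2| = 4.8.
DWL = ½ · t · |ΔQ| = ½ · 6 · 4.8 = €14.4.

Deadweight loss = €14.4 thousand.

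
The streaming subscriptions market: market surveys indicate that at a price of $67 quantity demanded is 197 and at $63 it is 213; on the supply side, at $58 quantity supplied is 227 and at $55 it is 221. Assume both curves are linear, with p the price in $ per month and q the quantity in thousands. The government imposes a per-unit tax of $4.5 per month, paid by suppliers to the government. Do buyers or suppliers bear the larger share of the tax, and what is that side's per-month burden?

Suppliers bear the larger share: $3 per month.

Demand slope: (213 − 197)/(63 − 67) = -4, so qd = 465 − 4p.
Supply slope: (221 − 227)/(55 − 58) = 2, so qs = 2p + 111.
Without the tax, 465 − 4p = 2p + 111 gives 6p = 354, so p* = $59 and q* = 229.
With the tax collected from suppliers, supply shifts: qs = 2(p − 4.5) + 111.
Solving gives q = 223 with buyers paying $60.5 and suppliers receiving $56 (the $4.5 wedge).
Per-month burden: buyers $1.5, suppliers $3.
Suppliers take the larger share because supply is less price-elastic here (demand slope 4 vs supply slope 2).
The less price-elastic side of the market bears the larger share of a per-unit tax.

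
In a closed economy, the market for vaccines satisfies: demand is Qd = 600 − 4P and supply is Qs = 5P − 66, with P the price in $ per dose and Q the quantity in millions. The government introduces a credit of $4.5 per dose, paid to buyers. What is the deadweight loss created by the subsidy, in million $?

Before the subsidy: set 600 − 4P = 5P − 66 → P* = $74, Q* = 304.
With a per-unit subsidy paid to buyers, each effectively pays P − 4.5, so demand becomes Qd = 600 − 4(P − 4.5).
New equilibrium: buyers pay $71.5, producers receive $76, Q = 314. (Wedge: Pb − Ps = −4.5.)
Quantity rises by |ΔQ| = |304 − 314| = 10.
DWL = ½ · t · |ΔQ| = ½ · 4.5 · 10 = $22.5.

Deadweight loss = $22.5 million.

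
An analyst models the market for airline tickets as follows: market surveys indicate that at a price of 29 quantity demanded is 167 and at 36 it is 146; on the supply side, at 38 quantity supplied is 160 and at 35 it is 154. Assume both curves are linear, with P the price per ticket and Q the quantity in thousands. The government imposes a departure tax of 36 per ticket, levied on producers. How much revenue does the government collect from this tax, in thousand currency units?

Tax revenue = 3916.8 thousand.

Demand slope: (146 − 167)/(36 − 29) = -3, so Qd = 254 − 3P.
Supply slope: (154 − 160)/(35 − 38) = 2, so Qs = 2P + 84.
Before the tax: set 254 − 3P = 2P + 84 → P* = 34, Q* = 152.
With the tax collected from producers, supply shifts: Qs = 2(P − 36) + 84.
Solving gives Q = 108.8 with consumers paying 48.4 and producers receiving 12.4 (the 36 wedge).
Revenue = t · Q = 36 · 108.8 = 3916.8.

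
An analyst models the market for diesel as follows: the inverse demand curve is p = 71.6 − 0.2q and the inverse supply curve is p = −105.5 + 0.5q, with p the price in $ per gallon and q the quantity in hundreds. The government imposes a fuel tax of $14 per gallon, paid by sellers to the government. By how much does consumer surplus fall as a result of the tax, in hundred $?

Consumer surplus falls by $972 hundred.

Inverting to q(p) form: qd = 358 − 5p; qs = 2p + 211.
Without the tax, 358 − 5p = 2p + 211 gives 7p = 147, so p* = $21 and q* = 253.
With the tax collected from sellers, supply shifts: qs = 2(p − 14) + 211.
New equilibrium: consumers pay $25, sellers receive $11, q = 233. (Wedge: pb − ps = 14.)
ΔCS is the trapezoid between Q = 233 and Q = 253 of height $4: ½ · (253 + 233) · 4 = $972.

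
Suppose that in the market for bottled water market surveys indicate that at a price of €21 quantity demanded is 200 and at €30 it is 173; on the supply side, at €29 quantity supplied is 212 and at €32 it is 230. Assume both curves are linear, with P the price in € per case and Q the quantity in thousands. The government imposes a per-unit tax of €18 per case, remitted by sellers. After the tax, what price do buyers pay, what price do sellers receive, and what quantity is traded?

Demand slope: (173 − 200)/(30 − 21) = -3, so Qd = 263 − 3P.
Supply slope: (230 − 212)/(32 − 29) = 6, so Qs = 6P + 38.
Without the tax, 263 − 3P = 6P + 38 gives 9P = 225, so P* = €25 and Q* = 188.
With the tax collected from sellers, supply shifts: Qs = 6(P − 18) + 38.
Solving gives Q = 152 with buyers paying €37 and sellers receiving €19 (the €18 wedge).
The less price-elastic side of the market bears the larger share of a per-unit tax.

Buyers pay €37; sellers receive €19; quantity = 152.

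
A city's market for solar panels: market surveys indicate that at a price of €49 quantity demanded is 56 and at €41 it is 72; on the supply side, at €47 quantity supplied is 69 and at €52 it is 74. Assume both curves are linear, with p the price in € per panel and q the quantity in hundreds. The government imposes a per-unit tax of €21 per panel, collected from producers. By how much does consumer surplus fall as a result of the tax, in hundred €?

Demand slope: (72 − 56)/(41 − 49) = -2, so qd = 154 − 2p.
Supply slope: (74 − 69)/(52 − 47) = 1, so qs = p + 22.
Before the tax: set 154 − 2p = p + 22 → p* = €44, q* = 66.
With the tax collected from producers, supply shifts: qs = (p − 21) + 22.
Solving gives q = 52 with consumers paying €51 and producers receiving €30 (the €21 wedge).
ΔCS is the trapezoid between Q = 52 and Q = 66 of height €7: ½ · (66 + 52) · 7 = €413.

Consumer surplus falls by €413 hundred.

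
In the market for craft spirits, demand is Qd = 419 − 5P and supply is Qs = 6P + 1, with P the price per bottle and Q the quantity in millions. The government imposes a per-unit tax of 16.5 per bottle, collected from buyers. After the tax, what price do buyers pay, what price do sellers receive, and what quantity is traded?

Buyers pay 47; sellers receive 30.5; quantity = 184.

Before the tax: set 419 − 5P = 6P + 1 → P* = 38, Q* = 229.
With the tax collected from buyers, demand (in seller-price terms) shifts: Qd = 419 − 5(P + 16.5).
Solving gives Q = 184 with buyers paying 47 and sellers receiving 30.5 (the 16.5 wedge).
The less price-elastic side of the market bears the larger share of a per-unit tax.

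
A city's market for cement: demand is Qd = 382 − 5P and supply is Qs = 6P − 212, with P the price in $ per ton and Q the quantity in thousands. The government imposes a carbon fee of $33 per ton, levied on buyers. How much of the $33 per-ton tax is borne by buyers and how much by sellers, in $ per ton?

Without the tax, 382 − 5P = 6P − 212 gives 11P = 594, so P* = $54 and Q* = 112.
With the tax collected from buyers, demand (in seller-price terms) shifts: Qd = 382 − 5(P + 33).
New equilibrium: buyers pay $72, sellers receive $39, Q = 22. (Wedge: Pb − Ps = 33.)
Burden on buyers: $18; on sellers: $15. (They sum to $33.)
The less price-elastic side of the market bears the larger share of a per-unit tax.

Buyers bear $18 per ton; sellers bear $15 per ton.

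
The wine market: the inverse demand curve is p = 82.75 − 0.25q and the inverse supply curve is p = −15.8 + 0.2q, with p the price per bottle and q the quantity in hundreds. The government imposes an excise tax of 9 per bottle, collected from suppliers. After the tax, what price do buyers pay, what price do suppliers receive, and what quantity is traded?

Buyers pay 33; suppliers receive 24; quantity = 199.

Inverting to q(p) form: qd = 331 − 4p; qs = 5p + 79.
Before the tax: set 331 − 4p = 5p + 79 → p* = 28, q* = 219.
With the tax collected from suppliers, supply shifts: qs = 5(p − 9) + 79.
New equilibrium: buyers pay 33, suppliers receive 24, q = 199. (Wedge: pb − ps = 9.)
The less price-elastic side of the market bears the larger share of a per-unit tax.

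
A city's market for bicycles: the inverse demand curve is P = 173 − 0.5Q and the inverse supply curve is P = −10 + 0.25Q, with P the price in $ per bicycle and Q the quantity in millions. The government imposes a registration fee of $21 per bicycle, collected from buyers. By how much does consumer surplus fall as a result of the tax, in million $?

Rewrite in direct form: Qd = 346 − 2P and Qs = 4P + 40.
Without the tax, 346 − 2P = 4P + 40 gives 6P = 306, so P* = $51 and Q* = 244.
With the tax collected from buyers, demand (in seller-price terms) shifts: Qd = 346 − 2(P + 21).
Solving gives Q = 216 with buyers paying $65 and suppliers receiving $44 (the $21 wedge).
ΔCS is the trapezoid between Q = 216 and Q = 244 of height $14: ½ · (244 + 216) · 14 = $3220.

Consumer surplus falls by $3220 million.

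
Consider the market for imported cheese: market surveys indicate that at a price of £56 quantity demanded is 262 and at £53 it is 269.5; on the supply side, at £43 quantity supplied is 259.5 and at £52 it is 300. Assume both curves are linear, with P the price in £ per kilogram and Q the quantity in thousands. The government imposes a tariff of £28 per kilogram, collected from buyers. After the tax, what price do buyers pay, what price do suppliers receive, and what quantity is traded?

Demand slope: (269.5 − 262)/(53 − 56) = -2.5, so Qd = 402 − 2.5P.
Supply slope: (300 − 259.5)/(52 − 43) = 4.5, so Qs = 4.5P + 66.
Before the tax: set 402 − 2.5P = 4.5P + 66 → P* = £48, Q* = 282.
With the tax collected from buyers, demand (in seller-price terms) shifts: Qd = 402 − 2.5(P + 28).
Solving gives Q = 237 with buyers paying £66 and suppliers receiving £38 (the £28 wedge).
The less price-elastic side of the market bears the larger share of a per-unit tax.

Buyers pay £66; suppliers receive £38; quantity = 237.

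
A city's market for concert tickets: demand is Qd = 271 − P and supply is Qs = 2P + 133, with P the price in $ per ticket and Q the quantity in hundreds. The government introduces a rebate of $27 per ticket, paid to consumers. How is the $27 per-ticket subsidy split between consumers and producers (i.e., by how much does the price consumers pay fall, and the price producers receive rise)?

Without the subsidy, 271 − P = 2P + 133 gives 3P = 138, so P* = $46 and Q* = 225.
With a per-unit subsidy paid to consumers, each effectively pays P − 27, so demand becomes Qd = 271 − (P − 27).
New equilibrium: consumers pay $28, producers receive $55, Q = 243. (Wedge: Pb − Ps = −27.)
Gain to consumers: $18; to producers: $9. (They sum to $27.)

Consumers gain $18 per ticket; producers gain $9 per ticket.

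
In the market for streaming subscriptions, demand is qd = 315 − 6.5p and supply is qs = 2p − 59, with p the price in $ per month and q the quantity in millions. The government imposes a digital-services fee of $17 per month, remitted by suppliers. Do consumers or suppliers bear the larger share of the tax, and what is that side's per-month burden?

Without the tax, 315 − 6.5p = 2p − 59 gives 8.5p = 374, so p* = $44 and q* = 29.
With the tax collected from suppliers, supply shifts: qs = 2(p − 17) − 59.
New equilibrium: consumers pay $48, suppliers receive $31, q = 3. (Wedge: pb − ps = 17.)
Per-month burden: consumers $4, suppliers $13.
Suppliers take the larger share because supply is less price-elastic here (demand slope 6.5 vs supply slope 2).

Suppliers bear the larger share: $13 per month.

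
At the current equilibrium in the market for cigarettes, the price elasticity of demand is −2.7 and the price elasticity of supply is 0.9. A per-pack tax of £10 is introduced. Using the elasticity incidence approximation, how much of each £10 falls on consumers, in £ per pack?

Consumers bear ≈ £2.5 per pack.

Incidence ratio: consumers' share ≈ εs / (εs + |εd|) = 0.9 / (0.9 + 2.7) = 0.25.
So consumers bear ≈ 0.25 × £10 = £2.5; producers bear £7.5.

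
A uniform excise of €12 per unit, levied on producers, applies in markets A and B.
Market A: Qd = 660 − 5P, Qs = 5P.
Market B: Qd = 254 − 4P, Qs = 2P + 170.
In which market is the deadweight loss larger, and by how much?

Market A: pre-tax P* = €66, Q* = 330; post-tax Q = 300; deadweight loss = €180.
Market B: pre-tax P* = €14, Q* = 198; post-tax Q = 182; deadweight loss = €96.
Difference: €180 vs €96 → market A is larger by €84.

Market A, by €84.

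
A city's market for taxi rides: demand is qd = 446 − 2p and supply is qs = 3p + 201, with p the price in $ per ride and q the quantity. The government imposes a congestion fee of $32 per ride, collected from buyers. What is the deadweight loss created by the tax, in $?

Deadweight loss = $614.4.

Without the tax, 446 − 2p = 3p + 201 gives 5p = 245, so p* = $49 and q* = 348.
With the tax collected from buyers, demand (in seller-price terms) shifts: qd = 446 − 2(p + 32).
New equilibrium: buyers pay $68.2, suppliers receive $36.2, q = 309.6. (Wedge: pb − ps = 32.)
Quantity falls by |ΔQ| = |348 − 309.6| = 38.4.
DWL = ½ · t · |ΔQ| = ½ · 32 · 38.4 = $614.4.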